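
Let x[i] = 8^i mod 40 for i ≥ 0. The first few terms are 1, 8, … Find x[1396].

Listing terms: x[0] = 1, x[1] = 8, x[2] = 24, x[3] = 32, x[4] = 16, x[5] = 8.
Since x[5] = x[1] = 8, the sequence is eventually periodic: after a pre-period of length 1 it cycles with period 4.
For i ≥ 1, x[i] depends only on (i - 1) mod 4. (1396 - 1) mod 4 = 3, so x[1396] = x[4] = 16.

16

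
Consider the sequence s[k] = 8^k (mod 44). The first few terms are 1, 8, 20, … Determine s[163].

28

Listing terms: s[0] = 1,  s[1] = 8,  s[2] = 20,  s[3] = 28,  s[4] = 4,  s[5] = 32,  s[6] = 36,  s[7] = 24,  s[8] = 16,  s[9] = 40,  s[10] = 12,  s[11] = 8.
Since s[11] = s[1] = 8, the sequence is eventually periodic: after a pre-period of length 1 it cycles with period 10.
For k ≥ 1, s[k] depends only on (k - 1) mod 10. (163 - 1) mod 10 = 2, so s[163] = s[3] = 28.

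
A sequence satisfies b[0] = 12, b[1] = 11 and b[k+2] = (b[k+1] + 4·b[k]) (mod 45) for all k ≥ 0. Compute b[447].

23

Listing terms: b[0] = 12, b[1] = 11, b[2] = 14, b[3] = 13, b[4] = 24, b[5] = 31, b[6] = 37, b[7] = 26, b[8] = 39, b[9] = 8, b[10] = 29, b[11] = 16, b[12] = 42, b[13] = 16, b[14] = 4, b[15] = 23, b[16] = 39, b[17] = 41, b[18] = 17, b[19] = 1, b[20] = 24, b[21] = 28, b[22] = 34, b[23] = 11, b[24] = 12, b[25] = 11.
Since (b[24], b[25]) = (b[0], b[1]) = (12, 11) (two consecutive terms determine the rest), the sequence is periodic with period 24.
So b[447] = b[0 + ((447-0) mod 24)] = b[15] = 23.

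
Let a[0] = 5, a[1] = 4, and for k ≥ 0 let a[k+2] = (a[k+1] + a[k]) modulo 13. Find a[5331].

7

Listing terms: a[0] = 5, a[1] = 4, a[2] = 9, a[3] = 0, a[4] = 9, a[5] = 9, a[6] = 5, a[7] = 1, a[8] = 6, a[9] = 7, a[10] = 0, a[11] = 7, a[12] = 7, a[13] = 1, a[14] = 8, a[15] = 9, a[16] = 4, a[17] = 0, a[18] = 4, a[19] = 4, a[20] = 8, a[21] = 12, a[22] = 7, a[23] = 6, a[24] = 0, a[25] = 6, a[26] = 6, a[27] = 12, a[28] = 5, a[29] = 4.
The sequence repeats with period 28.
(5331 - 0) mod 28 = 11, so a[5331] = a[11] = 7.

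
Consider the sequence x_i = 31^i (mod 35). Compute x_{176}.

We have x_1 = 31, x_2 = 16, x_3 = 6, x_4 = 11, x_5 = 26, x_6 = 1, x_7 = 31.
The sequence repeats with period 6.
So x_{176} = x_{1 + ((176-1) mod 6)} = x_2 = 16.

16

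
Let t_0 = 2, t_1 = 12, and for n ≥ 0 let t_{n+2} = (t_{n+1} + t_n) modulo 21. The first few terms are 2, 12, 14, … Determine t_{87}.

We have t_0 = 2, t_1 = 12, t_2 = 14, t_3 = 5, t_4 = 19, t_5 = 3, t_6 = 1, t_7 = 4, t_8 = 5, t_9 = 9, t_{10} = 14, t_{11} = 2, t_{12} = 16, t_{13} = 18, t_{14} = 13, t_{15} = 10, t_{16} = 2, t_{17} = 12.
The sequence repeats with period 16.
(87 - 0) mod 16 = 7, so t_{87} = t_7 = 4.

4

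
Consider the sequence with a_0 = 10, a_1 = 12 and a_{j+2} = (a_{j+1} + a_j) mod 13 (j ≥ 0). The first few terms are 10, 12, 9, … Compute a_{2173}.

5

Computing terms: a_0 = 10, a_1 = 12, a_2 = 9, a_3 = 8, a_4 = 4, a_5 = 12, a_6 = 3, a_7 = 2, a_8 = 5, a_9 = 7, a_{10} = 12, a_{11} = 6, a_{12} = 5, a_{13} = 11, a_{14} = 3, a_{15} = 1, a_{16} = 4, a_{17} = 5, a_{18} = 9, a_{19} = 1, a_{20} = 10, a_{21} = 11, a_{22} = 8, a_{23} = 6, a_{24} = 1, a_{25} = 7, a_{26} = 8, a_{27} = 2, a_{28} = 10, a_{29} = 12.
The sequence repeats with period 28.
So a_{2173} = a_{0 + ((2173-0) mod 28)} = a_{17} = 5.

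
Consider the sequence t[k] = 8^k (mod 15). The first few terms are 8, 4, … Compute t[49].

We have t[1] = 8,  t[2] = 4,  t[3] = 2,  t[4] = 1,  t[5] = 8.
The sequence repeats with period 4.
(49 - 1) mod 4 = 0, so t[49] = t[1] = 8.

8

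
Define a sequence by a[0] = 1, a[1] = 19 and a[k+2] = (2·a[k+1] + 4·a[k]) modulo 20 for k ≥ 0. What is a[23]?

We have a[0] = 1,  a[1] = 19,  a[2] = 2,  a[3] = 0,  a[4] = 8,  a[5] = 16,  a[6] = 4,  a[7] = 12,  a[8] = 0,  a[9] = 8.
Since (a[8], a[9]) = (a[3], a[4]) = (0, 8) (two consecutive terms determine the rest), the sequence is eventually periodic: after a pre-period of length 3 it cycles with period 5.
For k ≥ 3, a[k] depends only on (k - 3) mod 5. (23 - 3) mod 5 = 0, so a[23] = a[3] = 0.

0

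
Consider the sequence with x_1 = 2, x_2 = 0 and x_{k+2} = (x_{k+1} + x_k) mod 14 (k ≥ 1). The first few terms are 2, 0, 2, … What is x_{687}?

4

Listing terms: x_1 = 2,  x_2 = 0,  x_3 = 2,  x_4 = 2,  x_5 = 4,  x_6 = 6,  x_7 = 10,  x_8 = 2,  x_9 = 12,  x_{10} = 0,  x_{11} = 12,  x_{12} = 12,  x_{13} = 10,  x_{14} = 8,  x_{15} = 4,  x_{16} = 12,  x_{17} = 2,  x_{18} = 0.
The sequence repeats with period 16.
So x_{687} = x_{1 + ((687-1) mod 16)} = x_{15} = 4.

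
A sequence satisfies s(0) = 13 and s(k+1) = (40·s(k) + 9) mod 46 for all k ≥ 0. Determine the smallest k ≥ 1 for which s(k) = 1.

3

s(0) = 13, s(1) = 23, s(2) = 9, s(3) = 1, s(4) = 3, s(5) = 37, s(6) = 17, s(7) = 45, s(8) = 15, s(9) = 11, s(10) = 35, s(11) = 29, s(12) = 19, s(13) = 33, s(14) = 41, s(15) = 39, s(16) = 5, s(17) = 25, s(18) = 43, s(19) = 27, s(20) = 31, s(21) = 7, s(22) = 13.
The sequence repeats with period 22.
The value 1 first appears (with k ≥ 1) at s(3).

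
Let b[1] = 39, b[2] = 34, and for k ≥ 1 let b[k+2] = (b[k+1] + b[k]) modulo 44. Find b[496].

23

b[1] = 39; b[2] = 34; b[3] = 29; b[4] = 19; b[5] = 4; b[6] = 23; b[7] = 27; b[8] = 6; b[9] = 33; b[10] = 39; b[11] = 28; b[12] = 23; b[13] = 7; b[14] = 30; b[15] = 37; b[16] = 23; b[17] = 16; b[18] = 39; b[19] = 11; b[20] = 6; b[21] = 17; b[22] = 23; b[23] = 40; b[24] = 19; b[25] = 15; b[26] = 34; b[27] = 5; b[28] = 39; b[29] = 0; b[30] = 39; b[31] = 39; b[32] = 34.
Since (b[31], b[32]) = (b[1], b[2]) = (39, 34) (two consecutive terms determine the rest), the sequence is periodic with period 30.
(496 - 1) mod 30 = 15, so b[496] = b[16] = 23.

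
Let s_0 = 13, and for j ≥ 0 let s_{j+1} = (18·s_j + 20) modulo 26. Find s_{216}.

Computing terms: s_0 = 13, s_1 = 20, s_2 = 16, s_3 = 22, s_4 = 0, s_5 = 20.
Since s_5 = s_1 = 20, the sequence is eventually periodic: after a pre-period of length 1 it cycles with period 4.
For j ≥ 1, s_j depends only on (j - 1) mod 4. (216 - 1) mod 4 = 3, so s_{216} = s_4 = 0.

0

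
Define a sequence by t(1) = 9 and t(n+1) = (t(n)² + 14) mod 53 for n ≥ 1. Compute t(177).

23

We have t(1) = 9,  t(2) = 42,  t(3) = 29,  t(4) = 7,  t(5) = 10,  t(6) = 8,  t(7) = 25,  t(8) = 3,  t(9) = 23,  t(10) = 13,  t(11) = 24,  t(12) = 7.
Since t(12) = t(4) = 7, the sequence is eventually periodic: after a pre-period of length 3 it cycles with period 8.
For n ≥ 4, t(n) depends only on (n - 4) mod 8. (177 - 4) mod 8 = 5, so t(177) = t(9) = 23.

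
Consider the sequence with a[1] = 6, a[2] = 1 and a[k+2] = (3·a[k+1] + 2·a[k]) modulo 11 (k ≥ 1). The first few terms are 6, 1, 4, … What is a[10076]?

4

Computing terms: a[1] = 6; a[2] = 1; a[3] = 4; a[4] = 3; a[5] = 6; a[6] = 2; a[7] = 7; a[8] = 3; a[9] = 1; a[10] = 9; a[11] = 7; a[12] = 6; a[13] = 10; a[14] = 9; a[15] = 3; a[16] = 5; a[17] = 10; a[18] = 7; a[19] = 8; a[20] = 5; a[21] = 9; a[22] = 4; a[23] = 8; a[24] = 10; a[25] = 2; a[26] = 4; a[27] = 5; a[28] = 1; a[29] = 2; a[30] = 8; a[31] = 6; a[32] = 1.
Since (a[31], a[32]) = (a[1], a[2]) = (6, 1) (two consecutive terms determine the rest), the sequence is periodic with period 30.
(10076 - 1) mod 30 = 25, so a[10076] = a[26] = 4.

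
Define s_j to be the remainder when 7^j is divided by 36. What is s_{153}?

19

We have s_1 = 7, s_2 = 13, s_3 = 19, s_4 = 25, s_5 = 31, s_6 = 1, s_7 = 7.
Since s_7 = s_1 = 7, the sequence is periodic with period 6.
So s_{153} = s_{1 + ((153-1) mod 6)} = s_3 = 19.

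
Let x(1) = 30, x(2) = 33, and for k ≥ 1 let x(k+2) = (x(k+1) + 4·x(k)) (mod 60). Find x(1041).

x(1) = 30; x(2) = 33; x(3) = 33; x(4) = 45; x(5) = 57; x(6) = 57; x(7) = 45; x(8) = 33; x(9) = 33.
Since (x(8), x(9)) = (x(2), x(3)) = (33, 33) (two consecutive terms determine the rest), the sequence is eventually periodic: after a pre-period of length 1 it cycles with period 6.
For k ≥ 2, x(k) depends only on (k - 2) mod 6. (1041 - 2) mod 6 = 1, so x(1041) = x(3) = 33.

33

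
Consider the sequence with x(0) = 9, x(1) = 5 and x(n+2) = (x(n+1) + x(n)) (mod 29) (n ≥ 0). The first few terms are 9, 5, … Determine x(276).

We have x(0) = 9, x(1) = 5, x(2) = 14, x(3) = 19, x(4) = 4, x(5) = 23, x(6) = 27, x(7) = 21, x(8) = 19, x(9) = 11, x(10) = 1, x(11) = 12, x(12) = 13, x(13) = 25, x(14) = 9, x(15) = 5.
The sequence repeats with period 14.
So x(276) = x(0 + ((276-0) mod 14)) = x(10) = 1.

1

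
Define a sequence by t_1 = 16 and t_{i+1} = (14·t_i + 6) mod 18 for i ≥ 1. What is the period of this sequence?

6

t_1 = 16; t_2 = 14; t_3 = 4; t_4 = 8; t_5 = 10; t_6 = 2; t_7 = 16.
Since t_7 = t_1 = 16, the sequence is periodic with period 6.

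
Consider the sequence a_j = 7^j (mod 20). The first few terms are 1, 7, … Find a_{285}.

We have a_0 = 1, a_1 = 7, a_2 = 9, a_3 = 3, a_4 = 1.
The sequence repeats with period 4.
(285 - 0) mod 4 = 1, so a_{285} = a_1 = 7.

7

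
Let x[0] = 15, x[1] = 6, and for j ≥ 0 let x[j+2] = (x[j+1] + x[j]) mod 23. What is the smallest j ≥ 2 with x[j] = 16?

Listing terms: x[0] = 15; x[1] = 6; x[2] = 21; x[3] = 4; x[4] = 2; x[5] = 6; x[6] = 8; x[7] = 14; x[8] = 22; x[9] = 13; x[10] = 12; x[11] = 2; x[12] = 14; x[13] = 16; x[14] = 7; x[15] = 0; x[16] = 7; x[17] = 7; x[18] = 14; x[19] = 21; x[20] = 12; x[21] = 10; x[22] = 22; x[23] = 9; x[24] = 8; x[25] = 17; x[26] = 2; x[27] = 19; x[28] = 21; x[29] = 17; x[30] = 15; x[31] = 9; x[32] = 1; x[33] = 10; x[34] = 11; x[35] = 21; x[36] = 9; x[37] = 7; x[38] = 16; x[39] = 0; x[40] = 16; x[41] = 16; x[42] = 9; x[43] = 2; x[44] = 11; x[45] = 13; x[46] = 1; x[47] = 14; x[48] = 15; x[49] = 6.
The sequence repeats with period 48.
The value 16 first appears (with j ≥ 2) at x[13].

13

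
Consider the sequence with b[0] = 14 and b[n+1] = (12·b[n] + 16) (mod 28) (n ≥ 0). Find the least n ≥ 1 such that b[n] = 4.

4

Listing terms: b[0] = 14,  b[1] = 16,  b[2] = 12,  b[3] = 20,  b[4] = 4,  b[5] = 8,  b[6] = 0,  b[7] = 16.
Since b[7] = b[1] = 16, the sequence is eventually periodic: after a pre-period of length 1 it cycles with period 6.
The value 4 first appears (with n ≥ 1) at b[4].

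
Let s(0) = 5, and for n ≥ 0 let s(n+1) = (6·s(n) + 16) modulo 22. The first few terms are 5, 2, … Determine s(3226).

18

Computing terms: s(0) = 5; s(1) = 2; s(2) = 6; s(3) = 8; s(4) = 20; s(5) = 4; s(6) = 18; s(7) = 14; s(8) = 12; s(9) = 0; s(10) = 16; s(11) = 2.
Since s(11) = s(1) = 2, the sequence is eventually periodic: after a pre-period of length 1 it cycles with period 10.
For n ≥ 1, s(n) depends only on (n - 1) mod 10. (3226 - 1) mod 10 = 5, so s(3226) = s(6) = 18.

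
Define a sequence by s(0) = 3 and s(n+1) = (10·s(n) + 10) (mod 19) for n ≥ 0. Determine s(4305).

Computing terms: s(0) = 3,  s(1) = 2,  s(2) = 11,  s(3) = 6,  s(4) = 13,  s(5) = 7,  s(6) = 4,  s(7) = 12,  s(8) = 16,  s(9) = 18,  s(10) = 0,  s(11) = 10,  s(12) = 15,  s(13) = 8,  s(14) = 14,  s(15) = 17,  s(16) = 9,  s(17) = 5,  s(18) = 3.
Since s(18) = s(0) = 3, the sequence is periodic with period 18.
(4305 - 0) mod 18 = 3, so s(4305) = s(3) = 6.

6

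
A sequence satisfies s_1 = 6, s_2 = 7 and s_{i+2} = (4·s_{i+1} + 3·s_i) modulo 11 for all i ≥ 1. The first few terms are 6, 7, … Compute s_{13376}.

We have s_1 = 6, s_2 = 7, s_3 = 2, s_4 = 7, s_5 = 1, s_6 = 3, s_7 = 4, s_8 = 3, s_9 = 2, s_{10} = 6, s_{11} = 8, s_{12} = 6, s_{13} = 4, s_{14} = 1, s_{15} = 5, s_{16} = 1, s_{17} = 8, s_{18} = 2, s_{19} = 10, s_{20} = 2, s_{21} = 5, s_{22} = 4, s_{23} = 9, s_{24} = 4, s_{25} = 10, s_{26} = 8, s_{27} = 7, s_{28} = 8, s_{29} = 9, s_{30} = 5, s_{31} = 3, s_{32} = 5, s_{33} = 7, s_{34} = 10, s_{35} = 6, s_{36} = 10, s_{37} = 3, s_{38} = 9, s_{39} = 1, s_{40} = 9, s_{41} = 6, s_{42} = 7.
Since (s_{41}, s_{42}) = (s_1, s_2) = (6, 7) (two consecutive terms determine the rest), the sequence is periodic with period 40.
So s_{13376} = s_{1 + ((13376-1) mod 40)} = s_{16} = 1.

1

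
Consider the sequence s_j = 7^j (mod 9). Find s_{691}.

7

s_0 = 1, s_1 = 7, s_2 = 4, s_3 = 1.
The sequence repeats with period 3.
So s_{691} = s_{0 + ((691-0) mod 3)} = s_1 = 7.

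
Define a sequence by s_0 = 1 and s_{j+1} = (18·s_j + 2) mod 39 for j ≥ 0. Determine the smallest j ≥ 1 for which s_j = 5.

3

s_0 = 1,  s_1 = 20,  s_2 = 11,  s_3 = 5,  s_4 = 14,  s_5 = 20.
Since s_5 = s_1 = 20, the sequence is eventually periodic: after a pre-period of length 1 it cycles with period 4.
The value 5 first appears (with j ≥ 1) at s_3.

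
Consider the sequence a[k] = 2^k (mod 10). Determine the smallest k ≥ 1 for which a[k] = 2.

1

Listing terms: a[0] = 1, a[1] = 2, a[2] = 4, a[3] = 8, a[4] = 6, a[5] = 2.
Since a[5] = a[1] = 2, the sequence is eventually periodic: after a pre-period of length 1 it cycles with period 4.
The value 2 first appears (with k ≥ 1) at a[1].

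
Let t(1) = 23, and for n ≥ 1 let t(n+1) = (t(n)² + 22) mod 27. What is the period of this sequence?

9

Listing terms: t(1) = 23; t(2) = 11; t(3) = 8; t(4) = 5; t(5) = 20; t(6) = 17; t(7) = 14; t(8) = 2; t(9) = 26; t(10) = 23.
The sequence repeats with period 9.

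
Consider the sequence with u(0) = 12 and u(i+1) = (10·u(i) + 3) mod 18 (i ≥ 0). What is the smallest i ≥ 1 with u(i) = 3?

Listing terms: u(0) = 12, u(1) = 15, u(2) = 9, u(3) = 3, u(4) = 15.
Since u(4) = u(1) = 15, the sequence is eventually periodic: after a pre-period of length 1 it cycles with period 3.
The value 3 first appears (with i ≥ 1) at u(3).

3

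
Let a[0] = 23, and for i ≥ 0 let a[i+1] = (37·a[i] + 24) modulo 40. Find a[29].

Computing terms: a[0] = 23, a[1] = 35, a[2] = 39, a[3] = 27, a[4] = 23.
Since a[4] = a[0] = 23, the sequence is periodic with period 4.
So a[29] = a[0 + ((29-0) mod 4)] = a[1] = 35.

35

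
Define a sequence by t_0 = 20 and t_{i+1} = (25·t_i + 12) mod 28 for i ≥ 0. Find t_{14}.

16

t_0 = 20; t_1 = 8; t_2 = 16; t_3 = 20.
The sequence repeats with period 3.
So t_{14} = t_{0 + ((14-0) mod 3)} = t_2 = 16.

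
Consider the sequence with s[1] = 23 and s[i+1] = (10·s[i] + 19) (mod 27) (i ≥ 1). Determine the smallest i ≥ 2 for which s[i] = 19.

s[1] = 23; s[2] = 6; s[3] = 25; s[4] = 26; s[5] = 9; s[6] = 1; s[7] = 2; s[8] = 12; s[9] = 4; s[10] = 5; s[11] = 15; s[12] = 7; s[13] = 8; s[14] = 18; s[15] = 10; s[16] = 11; s[17] = 21; s[18] = 13; s[19] = 14; s[20] = 24; s[21] = 16; s[22] = 17; s[23] = 0; s[24] = 19; s[25] = 20; s[26] = 3; s[27] = 22; s[28] = 23.
Since s[28] = s[1] = 23, the sequence is periodic with period 27.
The value 19 first appears (with i ≥ 2) at s[24].

24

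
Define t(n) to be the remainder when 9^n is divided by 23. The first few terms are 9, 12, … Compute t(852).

t(1) = 9, t(2) = 12, t(3) = 16, t(4) = 6, t(5) = 8, t(6) = 3, t(7) = 4, t(8) = 13, t(9) = 2, t(10) = 18, t(11) = 1, t(12) = 9.
Since t(12) = t(1) = 9, the sequence is periodic with period 11.
(852 - 1) mod 11 = 4, so t(852) = t(5) = 8.

8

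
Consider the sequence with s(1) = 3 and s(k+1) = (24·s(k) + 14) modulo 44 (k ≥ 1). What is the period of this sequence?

10

Computing terms: s(1) = 3, s(2) = 42, s(3) = 10, s(4) = 34, s(5) = 38, s(6) = 2, s(7) = 18, s(8) = 6, s(9) = 26, s(10) = 22, s(11) = 14, s(12) = 42.
Since s(12) = s(2) = 42, the sequence is eventually periodic: after a pre-period of length 1 it cycles with period 10.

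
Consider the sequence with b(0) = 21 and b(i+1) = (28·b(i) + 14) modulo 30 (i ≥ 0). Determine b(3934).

Listing terms: b(0) = 21,  b(1) = 2,  b(2) = 10,  b(3) = 24,  b(4) = 26,  b(5) = 22,  b(6) = 0,  b(7) = 14,  b(8) = 16,  b(9) = 12,  b(10) = 20,  b(11) = 4,  b(12) = 6,  b(13) = 2.
Since b(13) = b(1) = 2, the sequence is eventually periodic: after a pre-period of length 1 it cycles with period 12.
For i ≥ 1, b(i) depends only on (i - 1) mod 12. (3934 - 1) mod 12 = 9, so b(3934) = b(10) = 20.

20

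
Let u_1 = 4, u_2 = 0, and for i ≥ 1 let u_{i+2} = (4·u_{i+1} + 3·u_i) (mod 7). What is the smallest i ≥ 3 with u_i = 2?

14

u_1 = 4; u_2 = 0; u_3 = 5; u_4 = 6; u_5 = 4; u_6 = 6; u_7 = 1; u_8 = 1; u_9 = 0; u_{10} = 3; u_{11} = 5; u_{12} = 1; u_{13} = 5; u_{14} = 2; u_{15} = 2; u_{16} = 0; u_{17} = 6; u_{18} = 3; u_{19} = 2; u_{20} = 3; u_{21} = 4; u_{22} = 4; u_{23} = 0.
Since (u_{22}, u_{23}) = (u_1, u_2) = (4, 0) (two consecutive terms determine the rest), the sequence is periodic with period 21.
The value 2 first appears (with i ≥ 3) at u_{14}.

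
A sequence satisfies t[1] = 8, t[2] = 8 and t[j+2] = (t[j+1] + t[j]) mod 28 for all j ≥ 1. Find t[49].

t[1] = 8; t[2] = 8; t[3] = 16; t[4] = 24; t[5] = 12; t[6] = 8; t[7] = 20; t[8] = 0; t[9] = 20; t[10] = 20; t[11] = 12; t[12] = 4; t[13] = 16; t[14] = 20; t[15] = 8; t[16] = 0; t[17] = 8; t[18] = 8.
Since (t[17], t[18]) = (t[1], t[2]) = (8, 8) (two consecutive terms determine the rest), the sequence is periodic with period 16.
So t[49] = t[1 + ((49-1) mod 16)] = t[1] = 8.

8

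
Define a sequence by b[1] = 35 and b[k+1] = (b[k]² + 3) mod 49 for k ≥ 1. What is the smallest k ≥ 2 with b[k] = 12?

3

b[1] = 35,  b[2] = 3,  b[3] = 12,  b[4] = 0,  b[5] = 3.
Since b[5] = b[2] = 3, the sequence is eventually periodic: after a pre-period of length 1 it cycles with period 3.
The value 12 first appears (with k ≥ 2) at b[3].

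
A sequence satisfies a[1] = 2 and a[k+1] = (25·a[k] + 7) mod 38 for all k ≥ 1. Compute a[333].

Listing terms: a[1] = 2, a[2] = 19, a[3] = 26, a[4] = 11, a[5] = 16, a[6] = 27, a[7] = 36, a[8] = 33, a[9] = 34, a[10] = 21, a[11] = 0, a[12] = 7, a[13] = 30, a[14] = 35, a[15] = 8, a[16] = 17, a[17] = 14, a[18] = 15, a[19] = 2.
Since a[19] = a[1] = 2, the sequence is periodic with period 18.
(333 - 1) mod 18 = 8, so a[333] = a[9] = 34.

34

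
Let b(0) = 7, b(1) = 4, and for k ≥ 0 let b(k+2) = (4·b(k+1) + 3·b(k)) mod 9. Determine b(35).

Listing terms: b(0) = 7, b(1) = 4, b(2) = 1, b(3) = 7, b(4) = 4.
The sequence repeats with period 3.
So b(35) = b(0 + ((35-0) mod 3)) = b(2) = 1.

1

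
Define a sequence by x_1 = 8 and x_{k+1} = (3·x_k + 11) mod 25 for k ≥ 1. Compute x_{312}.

Computing terms: x_1 = 8, x_2 = 10, x_3 = 16, x_4 = 9, x_5 = 13, x_6 = 0, x_7 = 11, x_8 = 19, x_9 = 18, x_{10} = 15, x_{11} = 6, x_{12} = 4, x_{13} = 23, x_{14} = 5, x_{15} = 1, x_{16} = 14, x_{17} = 3, x_{18} = 20, x_{19} = 21, x_{20} = 24, x_{21} = 8.
Since x_{21} = x_1 = 8, the sequence is periodic with period 20.
(312 - 1) mod 20 = 11, so x_{312} = x_{12} = 4.

4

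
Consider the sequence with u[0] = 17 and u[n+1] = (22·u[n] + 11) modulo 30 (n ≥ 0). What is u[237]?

5

Computing terms: u[0] = 17; u[1] = 25; u[2] = 21; u[3] = 23; u[4] = 7; u[5] = 15; u[6] = 11; u[7] = 13; u[8] = 27; u[9] = 5; u[10] = 1; u[11] = 3; u[12] = 17.
The sequence repeats with period 12.
So u[237] = u[0 + ((237-0) mod 12)] = u[9] = 5.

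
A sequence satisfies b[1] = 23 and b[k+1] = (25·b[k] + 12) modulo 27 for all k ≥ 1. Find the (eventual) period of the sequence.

Listing terms: b[1] = 23,  b[2] = 20,  b[3] = 26,  b[4] = 14,  b[5] = 11,  b[6] = 17,  b[7] = 5,  b[8] = 2,  b[9] = 8,  b[10] = 23.
Since b[10] = b[1] = 23, the sequence is periodic with period 9.

9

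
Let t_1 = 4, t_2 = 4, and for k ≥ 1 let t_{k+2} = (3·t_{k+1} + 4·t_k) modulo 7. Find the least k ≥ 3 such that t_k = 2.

4

Listing terms: t_1 = 4,  t_2 = 4,  t_3 = 0,  t_4 = 2,  t_5 = 6,  t_6 = 5,  t_7 = 4,  t_8 = 4.
Since (t_7, t_8) = (t_1, t_2) = (4, 4) (two consecutive terms determine the rest), the sequence is periodic with period 6.
The value 2 first appears (with k ≥ 3) at t_4.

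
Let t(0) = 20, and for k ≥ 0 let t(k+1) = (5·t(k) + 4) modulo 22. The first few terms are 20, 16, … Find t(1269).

We have t(0) = 20,  t(1) = 16,  t(2) = 18,  t(3) = 6,  t(4) = 12,  t(5) = 20.
Since t(5) = t(0) = 20, the sequence is periodic with period 5.
(1269 - 0) mod 5 = 4, so t(1269) = t(4) = 12.

12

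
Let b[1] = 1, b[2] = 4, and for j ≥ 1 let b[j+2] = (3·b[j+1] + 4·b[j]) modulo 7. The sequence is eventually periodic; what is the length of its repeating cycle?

Computing terms: b[1] = 1; b[2] = 4; b[3] = 2; b[4] = 1; b[5] = 4.
The sequence repeats with period 3.

3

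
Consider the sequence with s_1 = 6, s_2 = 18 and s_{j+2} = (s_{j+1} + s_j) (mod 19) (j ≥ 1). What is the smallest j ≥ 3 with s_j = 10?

We have s_1 = 6,  s_2 = 18,  s_3 = 5,  s_4 = 4,  s_5 = 9,  s_6 = 13,  s_7 = 3,  s_8 = 16,  s_9 = 0,  s_{10} = 16,  s_{11} = 16,  s_{12} = 13,  s_{13} = 10,  s_{14} = 4,  s_{15} = 14,  s_{16} = 18,  s_{17} = 13,  s_{18} = 12,  s_{19} = 6,  s_{20} = 18.
The sequence repeats with period 18.
The value 10 first appears (with j ≥ 3) at s_{13}.

13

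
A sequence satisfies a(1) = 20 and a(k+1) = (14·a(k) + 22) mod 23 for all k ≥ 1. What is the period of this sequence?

22

Computing terms: a(1) = 20; a(2) = 3; a(3) = 18; a(4) = 21; a(5) = 17; a(6) = 7; a(7) = 5; a(8) = 0; a(9) = 22; a(10) = 8; a(11) = 19; a(12) = 12; a(13) = 6; a(14) = 14; a(15) = 11; a(16) = 15; a(17) = 2; a(18) = 4; a(19) = 9; a(20) = 10; a(21) = 1; a(22) = 13; a(23) = 20.
Since a(23) = a(1) = 20, the sequence is periodic with period 22.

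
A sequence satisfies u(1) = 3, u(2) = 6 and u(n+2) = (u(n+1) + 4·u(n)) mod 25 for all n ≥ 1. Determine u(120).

7

Listing terms: u(1) = 3, u(2) = 6, u(3) = 18, u(4) = 17, u(5) = 14, u(6) = 7, u(7) = 13, u(8) = 16, u(9) = 18, u(10) = 7, u(11) = 4, u(12) = 7, u(13) = 23, u(14) = 1, u(15) = 18, u(16) = 22, u(17) = 19, u(18) = 7, u(19) = 8, u(20) = 11, u(21) = 18, u(22) = 12, u(23) = 9, u(24) = 7, u(25) = 18, u(26) = 21, u(27) = 18, u(28) = 2, u(29) = 24, u(30) = 7, u(31) = 3, u(32) = 6.
Since (u(31), u(32)) = (u(1), u(2)) = (3, 6) (two consecutive terms determine the rest), the sequence is periodic with period 30.
(120 - 1) mod 30 = 29, so u(120) = u(30) = 7.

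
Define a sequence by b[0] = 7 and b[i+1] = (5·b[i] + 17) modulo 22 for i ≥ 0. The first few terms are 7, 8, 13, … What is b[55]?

We have b[0] = 7, b[1] = 8, b[2] = 13, b[3] = 16, b[4] = 9, b[5] = 18, b[6] = 19, b[7] = 2, b[8] = 5, b[9] = 20, b[10] = 7.
Since b[10] = b[0] = 7, the sequence is periodic with period 10.
(55 - 0) mod 10 = 5, so b[55] = b[5] = 18.

18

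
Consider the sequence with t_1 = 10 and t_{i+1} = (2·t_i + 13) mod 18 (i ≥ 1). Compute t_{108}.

t_1 = 10; t_2 = 15; t_3 = 7; t_4 = 9; t_5 = 13; t_6 = 3; t_7 = 1; t_8 = 15.
Since t_8 = t_2 = 15, the sequence is eventually periodic: after a pre-period of length 1 it cycles with period 6.
For i ≥ 2, t_i depends only on (i - 2) mod 6. (108 - 2) mod 6 = 4, so t_{108} = t_6 = 3.

3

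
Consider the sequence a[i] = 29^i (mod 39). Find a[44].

Listing terms: a[1] = 29,  a[2] = 22,  a[3] = 14,  a[4] = 16,  a[5] = 35,  a[6] = 1,  a[7] = 29.
Since a[7] = a[1] = 29, the sequence is periodic with period 6.
(44 - 1) mod 6 = 1, so a[44] = a[2] = 22.

22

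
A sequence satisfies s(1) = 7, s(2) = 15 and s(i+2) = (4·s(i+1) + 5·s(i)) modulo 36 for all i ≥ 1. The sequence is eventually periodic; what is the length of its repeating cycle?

We have s(1) = 7,  s(2) = 15,  s(3) = 23,  s(4) = 23,  s(5) = 27,  s(6) = 7,  s(7) = 19,  s(8) = 3,  s(9) = 35,  s(10) = 11,  s(11) = 3,  s(12) = 31,  s(13) = 31,  s(14) = 27,  s(15) = 11,  s(16) = 35,  s(17) = 15,  s(18) = 19,  s(19) = 7,  s(20) = 15.
The sequence repeats with period 18.

18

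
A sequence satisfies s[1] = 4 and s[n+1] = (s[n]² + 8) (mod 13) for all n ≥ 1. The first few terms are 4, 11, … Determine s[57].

12

Computing terms: s[1] = 4; s[2] = 11; s[3] = 12; s[4] = 9; s[5] = 11.
Since s[5] = s[2] = 11, the sequence is eventually periodic: after a pre-period of length 1 it cycles with period 3.
For n ≥ 2, s[n] depends only on (n - 2) mod 3. (57 - 2) mod 3 = 1, so s[57] = s[3] = 12.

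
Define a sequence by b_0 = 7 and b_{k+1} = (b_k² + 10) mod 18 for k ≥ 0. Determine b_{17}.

We have b_0 = 7; b_1 = 5; b_2 = 17; b_3 = 11; b_4 = 5.
Since b_4 = b_1 = 5, the sequence is eventually periodic: after a pre-period of length 1 it cycles with period 3.
For k ≥ 1, b_k depends only on (k - 1) mod 3. (17 - 1) mod 3 = 1, so b_{17} = b_2 = 17.

17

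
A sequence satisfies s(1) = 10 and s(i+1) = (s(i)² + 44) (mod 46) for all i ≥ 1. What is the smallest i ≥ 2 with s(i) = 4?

s(1) = 10; s(2) = 6; s(3) = 34; s(4) = 4; s(5) = 14; s(6) = 10.
Since s(6) = s(1) = 10, the sequence is periodic with period 5.
The value 4 first appears (with i ≥ 2) at s(4).

4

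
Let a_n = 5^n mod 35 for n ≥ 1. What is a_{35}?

10

We have a_1 = 5,  a_2 = 25,  a_3 = 20,  a_4 = 30,  a_5 = 10,  a_6 = 15,  a_7 = 5.
Since a_7 = a_1 = 5, the sequence is periodic with period 6.
So a_{35} = a_{1 + ((35-1) mod 6)} = a_5 = 10.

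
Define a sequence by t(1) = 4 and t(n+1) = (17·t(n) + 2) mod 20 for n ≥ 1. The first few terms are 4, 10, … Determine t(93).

4

t(1) = 4; t(2) = 10; t(3) = 12; t(4) = 6; t(5) = 4.
Since t(5) = t(1) = 4, the sequence is periodic with period 4.
(93 - 1) mod 4 = 0, so t(93) = t(1) = 4.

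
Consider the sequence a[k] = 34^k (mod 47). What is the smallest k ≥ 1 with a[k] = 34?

1

a[0] = 1, a[1] = 34, a[2] = 28, a[3] = 12, a[4] = 32, a[5] = 7, a[6] = 3, a[7] = 8, a[8] = 37, a[9] = 36, a[10] = 2, a[11] = 21, a[12] = 9, a[13] = 24, a[14] = 17, a[15] = 14, a[16] = 6, a[17] = 16, a[18] = 27, a[19] = 25, a[20] = 4, a[21] = 42, a[22] = 18, a[23] = 1.
Since a[23] = a[0] = 1, the sequence is periodic with period 23.
The value 34 first appears (with k ≥ 1) at a[1].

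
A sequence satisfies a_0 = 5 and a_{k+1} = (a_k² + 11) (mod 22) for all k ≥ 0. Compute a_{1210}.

9

a_0 = 5,  a_1 = 14,  a_2 = 9,  a_3 = 4,  a_4 = 5.
The sequence repeats with period 4.
(1210 - 0) mod 4 = 2, so a_{1210} = a_2 = 9.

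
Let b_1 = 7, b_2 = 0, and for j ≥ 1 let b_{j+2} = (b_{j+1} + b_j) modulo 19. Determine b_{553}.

Listing terms: b_1 = 7; b_2 = 0; b_3 = 7; b_4 = 7; b_5 = 14; b_6 = 2; b_7 = 16; b_8 = 18; b_9 = 15; b_{10} = 14; b_{11} = 10; b_{12} = 5; b_{13} = 15; b_{14} = 1; b_{15} = 16; b_{16} = 17; b_{17} = 14; b_{18} = 12; b_{19} = 7; b_{20} = 0.
Since (b_{19}, b_{20}) = (b_1, b_2) = (7, 0) (two consecutive terms determine the rest), the sequence is periodic with period 18.
(553 - 1) mod 18 = 12, so b_{553} = b_{13} = 15.

15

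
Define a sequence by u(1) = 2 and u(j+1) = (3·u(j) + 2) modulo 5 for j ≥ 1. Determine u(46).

u(1) = 2,  u(2) = 3,  u(3) = 1,  u(4) = 0,  u(5) = 2.
The sequence repeats with period 4.
So u(46) = u(1 + ((46-1) mod 4)) = u(2) = 3.

3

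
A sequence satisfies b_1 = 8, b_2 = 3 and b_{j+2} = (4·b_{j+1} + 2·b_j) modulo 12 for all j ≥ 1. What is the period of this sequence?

6

Listing terms: b_1 = 8, b_2 = 3, b_3 = 4, b_4 = 10, b_5 = 0, b_6 = 8, b_7 = 8, b_8 = 0, b_9 = 4, b_{10} = 4, b_{11} = 0, b_{12} = 8.
Since (b_{11}, b_{12}) = (b_5, b_6) = (0, 8) (two consecutive terms determine the rest), the sequence is eventually periodic: after a pre-period of length 4 it cycles with period 6.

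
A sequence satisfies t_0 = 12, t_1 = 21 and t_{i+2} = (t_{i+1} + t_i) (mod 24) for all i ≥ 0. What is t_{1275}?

t_0 = 12,  t_1 = 21,  t_2 = 9,  t_3 = 6,  t_4 = 15,  t_5 = 21,  t_6 = 12,  t_7 = 9,  t_8 = 21,  t_9 = 6,  t_{10} = 3,  t_{11} = 9,  t_{12} = 12,  t_{13} = 21.
Since (t_{12}, t_{13}) = (t_0, t_1) = (12, 21) (two consecutive terms determine the rest), the sequence is periodic with period 12.
So t_{1275} = t_{0 + ((1275-0) mod 12)} = t_3 = 6.

6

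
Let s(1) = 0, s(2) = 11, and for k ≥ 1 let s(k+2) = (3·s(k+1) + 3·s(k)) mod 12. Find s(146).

3

s(1) = 0,  s(2) = 11,  s(3) = 9,  s(4) = 0,  s(5) = 3,  s(6) = 9,  s(7) = 0.
Since (s(6), s(7)) = (s(3), s(4)) = (9, 0) (two consecutive terms determine the rest), the sequence is eventually periodic: after a pre-period of length 2 it cycles with period 3.
For k ≥ 3, s(k) depends only on (k - 3) mod 3. (146 - 3) mod 3 = 2, so s(146) = s(5) = 3.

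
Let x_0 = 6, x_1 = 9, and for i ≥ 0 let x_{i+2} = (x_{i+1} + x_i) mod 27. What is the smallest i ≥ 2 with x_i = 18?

Computing terms: x_0 = 6, x_1 = 9, x_2 = 15, x_3 = 24, x_4 = 12, x_5 = 9, x_6 = 21, x_7 = 3, x_8 = 24, x_9 = 0, x_{10} = 24, x_{11} = 24, x_{12} = 21, x_{13} = 18, x_{14} = 12, x_{15} = 3, x_{16} = 15, x_{17} = 18, x_{18} = 6, x_{19} = 24, x_{20} = 3, x_{21} = 0, x_{22} = 3, x_{23} = 3, x_{24} = 6, x_{25} = 9.
The sequence repeats with period 24.
The value 18 first appears (with i ≥ 2) at x_{13}.

13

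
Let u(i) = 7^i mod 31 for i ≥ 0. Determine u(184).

Listing terms: u(0) = 1,  u(1) = 7,  u(2) = 18,  u(3) = 2,  u(4) = 14,  u(5) = 5,  u(6) = 4,  u(7) = 28,  u(8) = 10,  u(9) = 8,  u(10) = 25,  u(11) = 20,  u(12) = 16,  u(13) = 19,  u(14) = 9,  u(15) = 1.
Since u(15) = u(0) = 1, the sequence is periodic with period 15.
(184 - 0) mod 15 = 4, so u(184) = u(4) = 14.

14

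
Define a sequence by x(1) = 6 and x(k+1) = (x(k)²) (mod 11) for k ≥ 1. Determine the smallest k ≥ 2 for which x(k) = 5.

5

We have x(1) = 6; x(2) = 3; x(3) = 9; x(4) = 4; x(5) = 5; x(6) = 3.
Since x(6) = x(2) = 3, the sequence is eventually periodic: after a pre-period of length 1 it cycles with period 4.
The value 5 first appears (with k ≥ 2) at x(5).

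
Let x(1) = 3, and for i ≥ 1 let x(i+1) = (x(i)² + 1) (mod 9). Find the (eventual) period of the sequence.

x(1) = 3; x(2) = 1; x(3) = 2; x(4) = 5; x(5) = 8; x(6) = 2.
Since x(6) = x(3) = 2, the sequence is eventually periodic: after a pre-period of length 2 it cycles with period 3.

3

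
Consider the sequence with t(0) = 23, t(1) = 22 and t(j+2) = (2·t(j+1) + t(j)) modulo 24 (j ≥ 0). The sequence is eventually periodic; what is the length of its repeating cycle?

8

Listing terms: t(0) = 23,  t(1) = 22,  t(2) = 19,  t(3) = 12,  t(4) = 19,  t(5) = 2,  t(6) = 23,  t(7) = 0,  t(8) = 23,  t(9) = 22.
The sequence repeats with period 8.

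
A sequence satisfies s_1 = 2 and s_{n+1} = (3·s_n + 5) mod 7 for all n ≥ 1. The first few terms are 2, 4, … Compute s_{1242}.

6

Listing terms: s_1 = 2,  s_2 = 4,  s_3 = 3,  s_4 = 0,  s_5 = 5,  s_6 = 6,  s_7 = 2.
The sequence repeats with period 6.
(1242 - 1) mod 6 = 5, so s_{1242} = s_6 = 6.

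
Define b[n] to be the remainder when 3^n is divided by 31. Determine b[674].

Computing terms: b[1] = 3; b[2] = 9; b[3] = 27; b[4] = 19; b[5] = 26; b[6] = 16; b[7] = 17; b[8] = 20; b[9] = 29; b[10] = 25; b[11] = 13; b[12] = 8; b[13] = 24; b[14] = 10; b[15] = 30; b[16] = 28; b[17] = 22; b[18] = 4; b[19] = 12; b[20] = 5; b[21] = 15; b[22] = 14; b[23] = 11; b[24] = 2; b[25] = 6; b[26] = 18; b[27] = 23; b[28] = 7; b[29] = 21; b[30] = 1; b[31] = 3.
Since b[31] = b[1] = 3, the sequence is periodic with period 30.
So b[674] = b[1 + ((674-1) mod 30)] = b[14] = 10.

10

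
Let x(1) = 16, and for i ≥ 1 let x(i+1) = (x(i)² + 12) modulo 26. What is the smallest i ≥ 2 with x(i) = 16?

4

We have x(1) = 16; x(2) = 8; x(3) = 24; x(4) = 16.
Since x(4) = x(1) = 16, the sequence is periodic with period 3.
The value 16 next appears (with i ≥ 2) at x(4).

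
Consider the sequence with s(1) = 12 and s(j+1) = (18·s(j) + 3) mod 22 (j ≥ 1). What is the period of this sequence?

10

Listing terms: s(1) = 12; s(2) = 21; s(3) = 7; s(4) = 19; s(5) = 15; s(6) = 9; s(7) = 11; s(8) = 3; s(9) = 13; s(10) = 17; s(11) = 1; s(12) = 21.
Since s(12) = s(2) = 21, the sequence is eventually periodic: after a pre-period of length 1 it cycles with period 10.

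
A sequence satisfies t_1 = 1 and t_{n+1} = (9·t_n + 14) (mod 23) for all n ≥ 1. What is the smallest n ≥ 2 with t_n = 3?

6

Listing terms: t_1 = 1,  t_2 = 0,  t_3 = 14,  t_4 = 2,  t_5 = 9,  t_6 = 3,  t_7 = 18,  t_8 = 15,  t_9 = 11,  t_{10} = 21,  t_{11} = 19,  t_{12} = 1.
The sequence repeats with period 11.
The value 3 first appears (with n ≥ 2) at t_6.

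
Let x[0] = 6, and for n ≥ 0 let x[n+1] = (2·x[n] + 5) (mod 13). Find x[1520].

Computing terms: x[0] = 6, x[1] = 4, x[2] = 0, x[3] = 5, x[4] = 2, x[5] = 9, x[6] = 10, x[7] = 12, x[8] = 3, x[9] = 11, x[10] = 1, x[11] = 7, x[12] = 6.
The sequence repeats with period 12.
(1520 - 0) mod 12 = 8, so x[1520] = x[8] = 3.

3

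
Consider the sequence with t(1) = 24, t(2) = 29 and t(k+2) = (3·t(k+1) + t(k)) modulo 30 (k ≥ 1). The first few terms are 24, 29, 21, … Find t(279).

Computing terms: t(1) = 24; t(2) = 29; t(3) = 21; t(4) = 2; t(5) = 27; t(6) = 23; t(7) = 6; t(8) = 11; t(9) = 9; t(10) = 8; t(11) = 3; t(12) = 17; t(13) = 24; t(14) = 29.
Since (t(13), t(14)) = (t(1), t(2)) = (24, 29) (two consecutive terms determine the rest), the sequence is periodic with period 12.
So t(279) = t(1 + ((279-1) mod 12)) = t(3) = 21.

21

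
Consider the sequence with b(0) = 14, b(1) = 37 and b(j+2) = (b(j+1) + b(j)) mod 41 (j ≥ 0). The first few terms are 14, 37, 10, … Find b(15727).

b(0) = 14,  b(1) = 37,  b(2) = 10,  b(3) = 6,  b(4) = 16,  b(5) = 22,  b(6) = 38,  b(7) = 19,  b(8) = 16,  b(9) = 35,  b(10) = 10,  b(11) = 4,  b(12) = 14,  b(13) = 18,  b(14) = 32,  b(15) = 9,  b(16) = 0,  b(17) = 9,  b(18) = 9,  b(19) = 18,  b(20) = 27,  b(21) = 4,  b(22) = 31,  b(23) = 35,  b(24) = 25,  b(25) = 19,  b(26) = 3,  b(27) = 22,  b(28) = 25,  b(29) = 6,  b(30) = 31,  b(31) = 37,  b(32) = 27,  b(33) = 23,  b(34) = 9,  b(35) = 32,  b(36) = 0,  b(37) = 32,  b(38) = 32,  b(39) = 23,  b(40) = 14,  b(41) = 37.
Since (b(40), b(41)) = (b(0), b(1)) = (14, 37) (two consecutive terms determine the rest), the sequence is periodic with period 40.
So b(15727) = b(0 + ((15727-0) mod 40)) = b(7) = 19.

19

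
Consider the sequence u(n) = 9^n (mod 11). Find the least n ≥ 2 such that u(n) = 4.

2

We have u(1) = 9, u(2) = 4, u(3) = 3, u(4) = 5, u(5) = 1, u(6) = 9.
Since u(6) = u(1) = 9, the sequence is periodic with period 5.
The value 4 first appears (with n ≥ 2) at u(2).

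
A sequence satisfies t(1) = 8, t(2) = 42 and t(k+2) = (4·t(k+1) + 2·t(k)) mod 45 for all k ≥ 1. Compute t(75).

4

Computing terms: t(1) = 8, t(2) = 42, t(3) = 4, t(4) = 10, t(5) = 3, t(6) = 32, t(7) = 44, t(8) = 15, t(9) = 13, t(10) = 37, t(11) = 39, t(12) = 5, t(13) = 8, t(14) = 42.
The sequence repeats with period 12.
So t(75) = t(1 + ((75-1) mod 12)) = t(3) = 4.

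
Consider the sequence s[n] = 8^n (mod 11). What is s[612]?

Listing terms: s[0] = 1; s[1] = 8; s[2] = 9; s[3] = 6; s[4] = 4; s[5] = 10; s[6] = 3; s[7] = 2; s[8] = 5; s[9] = 7; s[10] = 1.
The sequence repeats with period 10.
So s[612] = s[0 + ((612-0) mod 10)] = s[2] = 9.

9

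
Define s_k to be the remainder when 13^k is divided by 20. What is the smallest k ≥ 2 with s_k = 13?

5

Computing terms: s_1 = 13, s_2 = 9, s_3 = 17, s_4 = 1, s_5 = 13.
The sequence repeats with period 4.
The value 13 next appears (with k ≥ 2) at s_5.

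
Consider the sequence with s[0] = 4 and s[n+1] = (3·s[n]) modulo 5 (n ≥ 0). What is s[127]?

3

We have s[0] = 4, s[1] = 2, s[2] = 1, s[3] = 3, s[4] = 4.
Since s[4] = s[0] = 4, the sequence is periodic with period 4.
So s[127] = s[0 + ((127-0) mod 4)] = s[3] = 3.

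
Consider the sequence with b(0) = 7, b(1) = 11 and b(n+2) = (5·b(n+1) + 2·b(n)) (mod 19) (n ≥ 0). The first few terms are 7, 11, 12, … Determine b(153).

We have b(0) = 7, b(1) = 11, b(2) = 12, b(3) = 6, b(4) = 16, b(5) = 16, b(6) = 17, b(7) = 3, b(8) = 11, b(9) = 4, b(10) = 4, b(11) = 9, b(12) = 15, b(13) = 17, b(14) = 1, b(15) = 1, b(16) = 7, b(17) = 18, b(18) = 9, b(19) = 5, b(20) = 5, b(21) = 16, b(22) = 14, b(23) = 7, b(24) = 6, b(25) = 6, b(26) = 4, b(27) = 13, b(28) = 16, b(29) = 11, b(30) = 11, b(31) = 1, b(32) = 8, b(33) = 4, b(34) = 17, b(35) = 17, b(36) = 5, b(37) = 2, b(38) = 1, b(39) = 9, b(40) = 9, b(41) = 6, b(42) = 10, b(43) = 5, b(44) = 7, b(45) = 7, b(46) = 11.
The sequence repeats with period 45.
(153 - 0) mod 45 = 18, so b(153) = b(18) = 9.

9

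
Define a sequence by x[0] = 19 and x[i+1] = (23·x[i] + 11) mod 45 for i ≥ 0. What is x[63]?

We have x[0] = 19; x[1] = 43; x[2] = 10; x[3] = 16; x[4] = 19.
Since x[4] = x[0] = 19, the sequence is periodic with period 4.
(63 - 0) mod 4 = 3, so x[63] = x[3] = 16.

16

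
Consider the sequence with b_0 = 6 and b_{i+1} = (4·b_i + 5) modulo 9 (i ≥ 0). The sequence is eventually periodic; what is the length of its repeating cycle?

9

Listing terms: b_0 = 6,  b_1 = 2,  b_2 = 4,  b_3 = 3,  b_4 = 8,  b_5 = 1,  b_6 = 0,  b_7 = 5,  b_8 = 7,  b_9 = 6.
Since b_9 = b_0 = 6, the sequence is periodic with period 9.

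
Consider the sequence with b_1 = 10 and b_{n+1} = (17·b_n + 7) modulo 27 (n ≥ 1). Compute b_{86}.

15

Listing terms: b_1 = 10; b_2 = 15; b_3 = 19; b_4 = 6; b_5 = 1; b_6 = 24; b_7 = 10.
The sequence repeats with period 6.
(86 - 1) mod 6 = 1, so b_{86} = b_2 = 15.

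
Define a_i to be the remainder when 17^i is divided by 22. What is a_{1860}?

1

Computing terms: a_1 = 17, a_2 = 3, a_3 = 7, a_4 = 9, a_5 = 21, a_6 = 5, a_7 = 19, a_8 = 15, a_9 = 13, a_{10} = 1, a_{11} = 17.
Since a_{11} = a_1 = 17, the sequence is periodic with period 10.
So a_{1860} = a_{1 + ((1860-1) mod 10)} = a_{10} = 1.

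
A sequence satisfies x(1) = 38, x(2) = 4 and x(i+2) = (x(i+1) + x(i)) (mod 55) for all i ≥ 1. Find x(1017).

Computing terms: x(1) = 38,  x(2) = 4,  x(3) = 42,  x(4) = 46,  x(5) = 33,  x(6) = 24,  x(7) = 2,  x(8) = 26,  x(9) = 28,  x(10) = 54,  x(11) = 27,  x(12) = 26,  x(13) = 53,  x(14) = 24,  x(15) = 22,  x(16) = 46,  x(17) = 13,  x(18) = 4,  x(19) = 17,  x(20) = 21,  x(21) = 38,  x(22) = 4.
The sequence repeats with period 20.
So x(1017) = x(1 + ((1017-1) mod 20)) = x(17) = 13.

13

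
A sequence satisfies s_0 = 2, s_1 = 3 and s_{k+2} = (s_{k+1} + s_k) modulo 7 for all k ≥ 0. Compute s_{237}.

0

Listing terms: s_0 = 2,  s_1 = 3,  s_2 = 5,  s_3 = 1,  s_4 = 6,  s_5 = 0,  s_6 = 6,  s_7 = 6,  s_8 = 5,  s_9 = 4,  s_{10} = 2,  s_{11} = 6,  s_{12} = 1,  s_{13} = 0,  s_{14} = 1,  s_{15} = 1,  s_{16} = 2,  s_{17} = 3.
Since (s_{16}, s_{17}) = (s_0, s_1) = (2, 3) (two consecutive terms determine the rest), the sequence is periodic with period 16.
(237 - 0) mod 16 = 13, so s_{237} = s_{13} = 0.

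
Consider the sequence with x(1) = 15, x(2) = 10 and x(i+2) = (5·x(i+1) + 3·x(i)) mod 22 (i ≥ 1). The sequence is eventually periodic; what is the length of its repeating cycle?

We have x(1) = 15,  x(2) = 10,  x(3) = 7,  x(4) = 21,  x(5) = 16,  x(6) = 11,  x(7) = 15,  x(8) = 20,  x(9) = 13,  x(10) = 15,  x(11) = 4,  x(12) = 21,  x(13) = 7,  x(14) = 10,  x(15) = 5,  x(16) = 11,  x(17) = 4,  x(18) = 9,  x(19) = 13,  x(20) = 4,  x(21) = 15,  x(22) = 21,  x(23) = 18,  x(24) = 21,  x(25) = 5,  x(26) = 0,  x(27) = 15,  x(28) = 9,  x(29) = 2,  x(30) = 15,  x(31) = 15,  x(32) = 10.
Since (x(31), x(32)) = (x(1), x(2)) = (15, 10) (two consecutive terms determine the rest), the sequence is periodic with period 30.

30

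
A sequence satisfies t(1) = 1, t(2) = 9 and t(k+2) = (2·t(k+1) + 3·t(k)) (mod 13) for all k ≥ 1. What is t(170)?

9

We have t(1) = 1,  t(2) = 9,  t(3) = 8,  t(4) = 4,  t(5) = 6,  t(6) = 11,  t(7) = 1,  t(8) = 9.
The sequence repeats with period 6.
So t(170) = t(1 + ((170-1) mod 6)) = t(2) = 9.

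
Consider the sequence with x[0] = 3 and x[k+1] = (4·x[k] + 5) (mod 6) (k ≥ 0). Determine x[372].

x[0] = 3, x[1] = 5, x[2] = 1, x[3] = 3.
The sequence repeats with period 3.
So x[372] = x[0 + ((372-0) mod 3)] = x[0] = 3.

3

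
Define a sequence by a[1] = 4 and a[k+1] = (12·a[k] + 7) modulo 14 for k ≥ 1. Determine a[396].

a[1] = 4,  a[2] = 13,  a[3] = 9,  a[4] = 3,  a[5] = 1,  a[6] = 5,  a[7] = 11,  a[8] = 13.
Since a[8] = a[2] = 13, the sequence is eventually periodic: after a pre-period of length 1 it cycles with period 6.
For k ≥ 2, a[k] depends only on (k - 2) mod 6. (396 - 2) mod 6 = 4, so a[396] = a[6] = 5.

5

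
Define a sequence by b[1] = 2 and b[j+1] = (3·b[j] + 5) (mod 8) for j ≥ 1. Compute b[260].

7

b[1] = 2; b[2] = 3; b[3] = 6; b[4] = 7; b[5] = 2.
The sequence repeats with period 4.
(260 - 1) mod 4 = 3, so b[260] = b[4] = 7.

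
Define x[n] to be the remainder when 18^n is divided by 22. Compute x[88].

Computing terms: x[1] = 18; x[2] = 16; x[3] = 2; x[4] = 14; x[5] = 10; x[6] = 4; x[7] = 6; x[8] = 20; x[9] = 8; x[10] = 12; x[11] = 18.
Since x[11] = x[1] = 18, the sequence is periodic with period 10.
So x[88] = x[1 + ((88-1) mod 10)] = x[8] = 20.

20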